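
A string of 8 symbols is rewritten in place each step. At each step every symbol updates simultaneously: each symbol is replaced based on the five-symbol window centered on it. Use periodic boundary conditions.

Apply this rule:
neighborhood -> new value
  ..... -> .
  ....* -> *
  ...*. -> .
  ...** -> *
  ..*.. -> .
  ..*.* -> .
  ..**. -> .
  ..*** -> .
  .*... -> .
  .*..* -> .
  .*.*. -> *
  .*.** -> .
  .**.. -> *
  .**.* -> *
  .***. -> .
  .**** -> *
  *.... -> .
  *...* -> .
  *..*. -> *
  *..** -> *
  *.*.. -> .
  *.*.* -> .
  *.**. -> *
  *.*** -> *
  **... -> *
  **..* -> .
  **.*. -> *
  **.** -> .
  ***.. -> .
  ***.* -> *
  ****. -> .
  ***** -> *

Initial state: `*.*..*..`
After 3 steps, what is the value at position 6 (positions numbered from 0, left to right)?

.*..*..*
*..*..*.
..*..*.*
position 6 holds .

.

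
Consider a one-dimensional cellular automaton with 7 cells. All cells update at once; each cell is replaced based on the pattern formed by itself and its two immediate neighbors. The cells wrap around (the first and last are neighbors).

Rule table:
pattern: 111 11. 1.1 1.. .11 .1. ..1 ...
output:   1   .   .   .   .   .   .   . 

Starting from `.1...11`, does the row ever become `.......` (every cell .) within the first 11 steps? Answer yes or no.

step 1: .......
all cells are . at step 1

yes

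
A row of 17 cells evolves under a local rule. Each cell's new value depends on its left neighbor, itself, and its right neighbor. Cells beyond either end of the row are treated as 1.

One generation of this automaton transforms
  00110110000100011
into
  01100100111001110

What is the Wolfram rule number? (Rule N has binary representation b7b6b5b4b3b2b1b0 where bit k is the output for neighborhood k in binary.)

11

position 16: 111 → 0  (bit 7 = 0)
position 3: 110 → 0  (bit 6 = 0)
position 4: 101 → 0  (bit 5 = 0)
position 0: 100 → 0  (bit 4 = 0)
position 2: 011 → 1  (bit 3 = 1)
position 11: 010 → 0  (bit 2 = 0)
position 1: 001 → 1  (bit 1 = 1)
position 8: 000 → 1  (bit 0 = 1)
bits b7..b0 = 00001011 = 11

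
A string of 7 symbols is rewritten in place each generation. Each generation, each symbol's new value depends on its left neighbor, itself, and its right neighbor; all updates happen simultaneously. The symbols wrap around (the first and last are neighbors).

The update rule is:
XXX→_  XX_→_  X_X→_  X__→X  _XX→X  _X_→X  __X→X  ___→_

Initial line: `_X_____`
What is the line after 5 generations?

XXX____

generation 1: XXX____
generation 2: X__X__X
generation 3: _XXXXXX
generation 4: _X_____  (repeats generation 0; period 4)
generation 5: XXX____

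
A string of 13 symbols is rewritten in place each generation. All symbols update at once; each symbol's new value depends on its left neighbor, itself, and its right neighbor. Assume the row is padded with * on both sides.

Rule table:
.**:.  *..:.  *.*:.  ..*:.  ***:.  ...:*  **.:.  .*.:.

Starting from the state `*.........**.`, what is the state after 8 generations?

generation 1: ..*******....
generation 2: ..........**.
generation 3: .********....
generation 4: ..........**.  (repeats generation 2; period 2)
generation 8: ..........**.

..........**.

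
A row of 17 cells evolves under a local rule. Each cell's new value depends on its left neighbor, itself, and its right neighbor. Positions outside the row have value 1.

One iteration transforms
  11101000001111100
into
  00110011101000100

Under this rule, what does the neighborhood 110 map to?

At position 2 the neighborhood is 110; the next row has 1 there.

1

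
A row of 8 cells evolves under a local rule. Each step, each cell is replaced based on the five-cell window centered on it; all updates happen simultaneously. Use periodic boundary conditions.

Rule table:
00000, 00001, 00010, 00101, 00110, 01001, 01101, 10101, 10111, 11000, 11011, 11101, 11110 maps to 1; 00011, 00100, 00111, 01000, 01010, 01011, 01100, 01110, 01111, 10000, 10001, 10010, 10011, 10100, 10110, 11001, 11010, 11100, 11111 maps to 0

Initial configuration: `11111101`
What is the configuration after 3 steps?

10000110

00001111
10100010
10000110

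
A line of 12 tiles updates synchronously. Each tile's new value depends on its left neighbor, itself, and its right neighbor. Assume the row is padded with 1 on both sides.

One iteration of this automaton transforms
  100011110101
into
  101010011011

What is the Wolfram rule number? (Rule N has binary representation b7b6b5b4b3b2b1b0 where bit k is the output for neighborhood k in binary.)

105

position 5: 111 → 0  (bit 7 = 0)
position 0: 110 → 1  (bit 6 = 1)
position 8: 101 → 1  (bit 5 = 1)
position 1: 100 → 0  (bit 4 = 0)
position 4: 011 → 1  (bit 3 = 1)
position 9: 010 → 0  (bit 2 = 0)
position 3: 001 → 0  (bit 1 = 0)
position 2: 000 → 1  (bit 0 = 1)
bits b7..b0 = 01101001 = 105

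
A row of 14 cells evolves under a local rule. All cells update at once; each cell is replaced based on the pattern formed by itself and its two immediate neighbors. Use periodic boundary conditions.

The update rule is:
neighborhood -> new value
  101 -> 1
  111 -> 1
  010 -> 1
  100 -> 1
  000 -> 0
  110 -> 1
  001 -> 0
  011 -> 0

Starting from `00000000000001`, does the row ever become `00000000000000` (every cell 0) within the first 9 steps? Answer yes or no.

no

10000000000001
11000000000000
01100000000000
00110000000000
00011000000000
00001100000000
00000110000000
00000011000000
00000001100000
step 9 is 00000001100000, still not uniform 0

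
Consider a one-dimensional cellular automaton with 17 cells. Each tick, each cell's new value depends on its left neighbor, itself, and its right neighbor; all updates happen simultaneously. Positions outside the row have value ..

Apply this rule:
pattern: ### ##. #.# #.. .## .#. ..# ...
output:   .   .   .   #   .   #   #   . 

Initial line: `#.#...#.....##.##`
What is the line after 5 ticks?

tick 1: #.##.###...#.....
tick 2: #.......#.###....
tick 3: ##.....##....#...
tick 4: ..#...#..#..###..
tick 5: .###.#######...#.

.###.#######...#.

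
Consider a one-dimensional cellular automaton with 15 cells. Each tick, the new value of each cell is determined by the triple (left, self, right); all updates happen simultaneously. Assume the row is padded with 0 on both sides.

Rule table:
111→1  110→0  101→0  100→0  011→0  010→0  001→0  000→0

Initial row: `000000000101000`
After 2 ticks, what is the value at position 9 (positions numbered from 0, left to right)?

000000000000000
000000000000000
position 9 holds 0

0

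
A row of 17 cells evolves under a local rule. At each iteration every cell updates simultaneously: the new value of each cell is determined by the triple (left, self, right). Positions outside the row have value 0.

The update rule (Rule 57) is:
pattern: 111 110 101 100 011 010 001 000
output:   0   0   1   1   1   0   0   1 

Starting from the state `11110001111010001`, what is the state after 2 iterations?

01101010110011011

iteration 1: 10001101000101100
iteration 2: 01101010110011011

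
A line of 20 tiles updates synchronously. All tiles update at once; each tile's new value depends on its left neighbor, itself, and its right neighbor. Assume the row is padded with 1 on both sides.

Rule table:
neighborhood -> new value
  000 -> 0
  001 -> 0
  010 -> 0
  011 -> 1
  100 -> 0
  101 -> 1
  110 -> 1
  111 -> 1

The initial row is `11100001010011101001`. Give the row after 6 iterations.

11100000000011110001

iteration 1: 11100000100011110001
iteration 2: 11100000000011110001
iteration 3: 11100000000011110001  (fixed point — unchanged through iteration 6)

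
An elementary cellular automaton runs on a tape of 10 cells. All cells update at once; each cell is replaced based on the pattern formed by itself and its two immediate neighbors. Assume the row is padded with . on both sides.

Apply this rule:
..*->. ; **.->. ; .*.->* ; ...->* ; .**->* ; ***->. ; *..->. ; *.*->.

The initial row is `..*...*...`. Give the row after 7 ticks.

*.*.*.*.*.

tick 1: *.*.*.*.**
tick 2: *.*.*.*.*.
tick 3: *.*.*.*.*.  (fixed point — unchanged through tick 7)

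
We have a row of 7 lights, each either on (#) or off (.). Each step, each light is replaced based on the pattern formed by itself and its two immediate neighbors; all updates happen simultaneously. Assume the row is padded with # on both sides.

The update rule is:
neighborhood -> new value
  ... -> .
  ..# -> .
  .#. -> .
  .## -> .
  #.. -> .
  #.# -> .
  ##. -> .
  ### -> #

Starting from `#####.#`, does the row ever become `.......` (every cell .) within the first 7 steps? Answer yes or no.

yes

####...
###....
##.....
#......
.......
all cells are . at step 5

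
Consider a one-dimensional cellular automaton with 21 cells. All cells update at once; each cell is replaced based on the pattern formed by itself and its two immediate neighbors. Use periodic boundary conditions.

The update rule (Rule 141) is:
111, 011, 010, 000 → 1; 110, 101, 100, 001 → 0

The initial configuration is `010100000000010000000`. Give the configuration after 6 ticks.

010101111111010111111
010101111110010111110
010101111100010111100
010101111001010111001
010101110001010110001
010101100101010100101

010101100101010100101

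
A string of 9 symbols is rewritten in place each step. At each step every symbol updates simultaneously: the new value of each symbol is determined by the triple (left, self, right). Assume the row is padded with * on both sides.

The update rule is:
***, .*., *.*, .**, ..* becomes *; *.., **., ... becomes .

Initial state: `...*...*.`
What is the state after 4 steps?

step 1: ..**..***
step 2: .**..****
step 3: **..*****
step 4: *..******

*..******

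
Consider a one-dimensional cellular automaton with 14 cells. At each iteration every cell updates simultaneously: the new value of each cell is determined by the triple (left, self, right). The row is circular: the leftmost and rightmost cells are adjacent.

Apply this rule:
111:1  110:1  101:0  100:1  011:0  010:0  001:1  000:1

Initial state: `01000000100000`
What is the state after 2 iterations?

10111111011111
10011111001111

10011111001111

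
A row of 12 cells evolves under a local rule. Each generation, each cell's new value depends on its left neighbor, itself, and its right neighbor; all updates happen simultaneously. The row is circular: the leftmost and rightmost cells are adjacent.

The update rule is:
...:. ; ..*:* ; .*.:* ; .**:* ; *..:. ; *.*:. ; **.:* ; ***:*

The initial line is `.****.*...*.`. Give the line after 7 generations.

*****.*.***.

*****.*..**.
*****.*.***.
*****.*.***.  (fixed point — unchanged through generation 7)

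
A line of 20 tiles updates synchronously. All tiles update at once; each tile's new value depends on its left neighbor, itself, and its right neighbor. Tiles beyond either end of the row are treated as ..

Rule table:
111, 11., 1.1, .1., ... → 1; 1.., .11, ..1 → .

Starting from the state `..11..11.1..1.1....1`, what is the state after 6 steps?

111...1111.111...111

step 1: 1..1...111..111.11.1
step 2: 1..1.1..11...111.111
step 3: 1..111...1.1..111.11
step 4: 1...11.1.111...111.1
step 5: 1.1..1111.11.1..1111
step 6: 111...1111.111...111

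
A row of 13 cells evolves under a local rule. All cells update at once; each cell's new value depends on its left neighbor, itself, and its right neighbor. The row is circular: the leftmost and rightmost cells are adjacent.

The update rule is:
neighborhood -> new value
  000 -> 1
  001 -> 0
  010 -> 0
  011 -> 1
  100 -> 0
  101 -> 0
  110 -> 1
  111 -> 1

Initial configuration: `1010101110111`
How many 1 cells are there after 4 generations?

1000001110111
1011101110111
1011101110111  (fixed point — unchanged through generation 4)
count of 1: 10

10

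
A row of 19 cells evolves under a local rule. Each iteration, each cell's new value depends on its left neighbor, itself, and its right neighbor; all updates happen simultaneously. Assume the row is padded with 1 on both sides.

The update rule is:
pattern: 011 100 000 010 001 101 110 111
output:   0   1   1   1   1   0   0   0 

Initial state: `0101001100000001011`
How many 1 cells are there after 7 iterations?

0101110011111111000
0100001100000000111
0111110011111111000
0000001100000000111
1111110011111111000
0000001100000000111  (repeats iteration 4; period 2)
iteration 7: 1111110011111111000
count of 1: 14

14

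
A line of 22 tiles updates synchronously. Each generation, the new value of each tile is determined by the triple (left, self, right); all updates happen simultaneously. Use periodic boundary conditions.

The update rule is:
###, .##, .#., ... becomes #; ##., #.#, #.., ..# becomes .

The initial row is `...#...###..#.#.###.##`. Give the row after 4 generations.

.#.#.#.#..#.#.#.#.#.#.

.#.#.#.##...#.#.##..#.
.#.#.#.#..#.#.#.#...#.
.#.#.#.#..#.#.#.#.#.#.
.#.#.#.#..#.#.#.#.#.#.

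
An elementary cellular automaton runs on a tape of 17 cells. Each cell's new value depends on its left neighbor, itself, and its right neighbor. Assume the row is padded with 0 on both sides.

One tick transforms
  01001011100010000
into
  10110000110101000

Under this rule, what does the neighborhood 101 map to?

At position 5 the neighborhood is 101; the next row has 0 there.

0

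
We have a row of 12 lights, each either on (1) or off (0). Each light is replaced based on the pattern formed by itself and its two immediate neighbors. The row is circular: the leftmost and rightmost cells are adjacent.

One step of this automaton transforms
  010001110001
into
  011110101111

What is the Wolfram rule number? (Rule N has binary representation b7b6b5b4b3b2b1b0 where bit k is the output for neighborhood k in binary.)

151

position 6: 111 → 1  (bit 7 = 1)
position 7: 110 → 0  (bit 6 = 0)
position 0: 101 → 0  (bit 5 = 0)
position 2: 100 → 1  (bit 4 = 1)
position 5: 011 → 0  (bit 3 = 0)
position 1: 010 → 1  (bit 2 = 1)
position 4: 001 → 1  (bit 1 = 1)
position 3: 000 → 1  (bit 0 = 1)
bits b7..b0 = 10010111 = 151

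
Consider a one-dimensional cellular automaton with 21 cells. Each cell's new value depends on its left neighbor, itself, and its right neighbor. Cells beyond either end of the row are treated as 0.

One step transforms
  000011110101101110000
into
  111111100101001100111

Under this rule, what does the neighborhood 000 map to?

At position 0 the neighborhood is 000; the next row has 1 there.

1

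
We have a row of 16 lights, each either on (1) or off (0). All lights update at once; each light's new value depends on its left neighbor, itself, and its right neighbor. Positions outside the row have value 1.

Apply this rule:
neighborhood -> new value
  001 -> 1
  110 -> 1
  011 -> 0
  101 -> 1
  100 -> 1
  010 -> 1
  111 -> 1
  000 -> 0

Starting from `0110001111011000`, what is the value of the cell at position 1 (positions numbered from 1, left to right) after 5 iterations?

1011010111101101
1101111011110110
1110111101111011
1111011110111101
1111101111011110
position 1 holds 1

1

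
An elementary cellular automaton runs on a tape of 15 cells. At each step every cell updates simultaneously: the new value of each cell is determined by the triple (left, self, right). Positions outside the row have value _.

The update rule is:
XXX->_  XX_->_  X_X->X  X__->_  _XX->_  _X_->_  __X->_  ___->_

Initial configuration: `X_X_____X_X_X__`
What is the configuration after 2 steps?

__________X____

step 1: _X_______X_X___
step 2: __________X____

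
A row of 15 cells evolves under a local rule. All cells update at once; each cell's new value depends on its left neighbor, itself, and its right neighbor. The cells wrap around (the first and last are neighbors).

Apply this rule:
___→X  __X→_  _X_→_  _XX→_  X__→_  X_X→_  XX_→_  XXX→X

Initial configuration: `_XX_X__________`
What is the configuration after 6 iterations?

______XXXXXXXXX
_XXXX__XXXXXXX_
__XX____XXXXX__
X____XX__XXX__X
__XX______X____
X____XXXX___XXX

X____XXXX___XXX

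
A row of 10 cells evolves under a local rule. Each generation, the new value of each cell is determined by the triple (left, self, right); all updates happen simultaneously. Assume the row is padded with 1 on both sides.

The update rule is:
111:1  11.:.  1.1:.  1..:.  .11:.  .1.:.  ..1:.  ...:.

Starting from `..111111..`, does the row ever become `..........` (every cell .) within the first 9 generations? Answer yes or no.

yes

...1111...
....11....
..........
all cells are . at generation 3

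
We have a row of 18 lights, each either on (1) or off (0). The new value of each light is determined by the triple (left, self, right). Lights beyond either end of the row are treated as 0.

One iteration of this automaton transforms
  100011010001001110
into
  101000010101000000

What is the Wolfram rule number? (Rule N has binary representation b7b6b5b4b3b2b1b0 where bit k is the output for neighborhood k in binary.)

5

position 15: 111 → 0  (bit 7 = 0)
position 5: 110 → 0  (bit 6 = 0)
position 6: 101 → 0  (bit 5 = 0)
position 1: 100 → 0  (bit 4 = 0)
position 4: 011 → 0  (bit 3 = 0)
position 0: 010 → 1  (bit 2 = 1)
position 3: 001 → 0  (bit 1 = 0)
position 2: 000 → 1  (bit 0 = 1)
bits b7..b0 = 00000101 = 5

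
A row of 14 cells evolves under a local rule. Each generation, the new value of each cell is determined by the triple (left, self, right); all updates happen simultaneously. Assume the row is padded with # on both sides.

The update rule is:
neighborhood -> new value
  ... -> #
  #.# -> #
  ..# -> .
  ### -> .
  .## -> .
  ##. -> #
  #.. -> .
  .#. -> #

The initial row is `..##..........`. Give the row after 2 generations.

.#.##.......##

...#.########.
.#.##.......##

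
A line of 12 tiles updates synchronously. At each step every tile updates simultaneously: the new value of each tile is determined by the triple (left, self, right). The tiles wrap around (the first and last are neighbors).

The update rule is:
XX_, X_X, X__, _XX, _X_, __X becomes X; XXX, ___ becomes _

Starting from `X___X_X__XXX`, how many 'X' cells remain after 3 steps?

step 1: XX_XXXXXXX__
step 2: XXXX_____XXX
step 3: ___XX___XX__
count of X: 4

4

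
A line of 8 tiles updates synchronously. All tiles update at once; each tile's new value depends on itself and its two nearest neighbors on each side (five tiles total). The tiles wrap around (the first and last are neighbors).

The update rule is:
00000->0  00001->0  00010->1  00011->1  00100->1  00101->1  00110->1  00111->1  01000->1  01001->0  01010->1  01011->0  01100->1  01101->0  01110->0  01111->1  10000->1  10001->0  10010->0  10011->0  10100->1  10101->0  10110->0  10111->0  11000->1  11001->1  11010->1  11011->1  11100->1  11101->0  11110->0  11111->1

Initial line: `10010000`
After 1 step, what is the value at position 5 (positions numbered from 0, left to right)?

1

10011101
position 5 holds 1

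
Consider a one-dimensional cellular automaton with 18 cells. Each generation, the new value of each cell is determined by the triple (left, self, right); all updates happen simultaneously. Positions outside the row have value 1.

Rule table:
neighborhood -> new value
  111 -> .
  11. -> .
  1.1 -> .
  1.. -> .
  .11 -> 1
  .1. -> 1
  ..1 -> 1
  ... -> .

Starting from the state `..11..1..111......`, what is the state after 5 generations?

.11..11.11.......1
.1..11..1.......11
.1.11..11......11.
.1.1..11......11..
.1.1.11......11..1

.1.1.11......11..1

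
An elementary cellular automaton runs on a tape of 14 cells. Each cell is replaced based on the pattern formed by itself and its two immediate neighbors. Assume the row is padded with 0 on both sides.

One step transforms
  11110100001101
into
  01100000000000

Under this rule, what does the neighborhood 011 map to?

0

At position 0 the neighborhood is 011; the next row has 0 there.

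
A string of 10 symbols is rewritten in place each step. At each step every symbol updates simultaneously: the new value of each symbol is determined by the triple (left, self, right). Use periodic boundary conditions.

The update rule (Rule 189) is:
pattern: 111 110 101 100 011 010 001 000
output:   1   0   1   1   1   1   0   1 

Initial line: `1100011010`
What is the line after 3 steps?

1101111110

1011010111
0110111111
1101111110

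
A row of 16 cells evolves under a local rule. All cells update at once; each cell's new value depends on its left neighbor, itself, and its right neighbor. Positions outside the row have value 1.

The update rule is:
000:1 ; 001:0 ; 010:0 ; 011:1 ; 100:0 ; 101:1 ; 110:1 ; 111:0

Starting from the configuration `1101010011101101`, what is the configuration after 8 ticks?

1100010010110111

tick 1: 0110100010111111
tick 2: 1111001001100000
tick 3: 0001000001101110
tick 4: 0100011101111011
tick 5: 1001010111001110
tick 6: 1000101101001011
tick 7: 1010011110000110
tick 8: 1100010010110111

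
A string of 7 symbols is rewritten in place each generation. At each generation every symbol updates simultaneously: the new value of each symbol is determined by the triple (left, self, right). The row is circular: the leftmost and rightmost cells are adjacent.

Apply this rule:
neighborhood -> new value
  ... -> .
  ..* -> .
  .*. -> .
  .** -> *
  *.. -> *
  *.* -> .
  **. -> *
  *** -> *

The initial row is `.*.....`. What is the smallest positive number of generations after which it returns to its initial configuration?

..*....
...*...
....*..
.....*.
......*
*......
.*.....

7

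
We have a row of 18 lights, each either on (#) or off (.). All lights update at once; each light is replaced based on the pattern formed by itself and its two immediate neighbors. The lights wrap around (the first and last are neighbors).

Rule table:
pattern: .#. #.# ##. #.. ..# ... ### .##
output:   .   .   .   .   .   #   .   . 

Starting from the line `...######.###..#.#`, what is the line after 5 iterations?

.#................

.#................
...###############
.#................  (repeats iteration 1; period 2)
iteration 5: .#................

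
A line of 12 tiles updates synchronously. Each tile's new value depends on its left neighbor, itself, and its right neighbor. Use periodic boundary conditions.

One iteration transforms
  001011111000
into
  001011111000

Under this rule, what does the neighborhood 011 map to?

1

At position 4 the neighborhood is 011; the next row has 1 there.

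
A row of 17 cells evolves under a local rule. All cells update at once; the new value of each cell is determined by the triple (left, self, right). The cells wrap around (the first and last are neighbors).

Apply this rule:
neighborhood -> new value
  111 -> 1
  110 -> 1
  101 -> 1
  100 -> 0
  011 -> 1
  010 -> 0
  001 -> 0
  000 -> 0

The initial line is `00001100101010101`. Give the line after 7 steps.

step 1: 00001100010101010
step 2: 00001100001010100
step 3: 00001100000101000
step 4: 00001100000010000
step 5: 00001100000000000
step 6: 00001100000000000  (fixed point — unchanged through step 7)

00001100000000000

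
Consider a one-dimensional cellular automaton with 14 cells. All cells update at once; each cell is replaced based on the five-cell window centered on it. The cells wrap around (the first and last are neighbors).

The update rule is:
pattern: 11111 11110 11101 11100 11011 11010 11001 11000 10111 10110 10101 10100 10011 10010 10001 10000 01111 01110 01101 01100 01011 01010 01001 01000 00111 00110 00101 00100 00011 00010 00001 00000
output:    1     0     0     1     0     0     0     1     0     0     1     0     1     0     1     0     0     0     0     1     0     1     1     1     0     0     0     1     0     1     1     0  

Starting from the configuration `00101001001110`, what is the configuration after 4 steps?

11010101110011
00011100010100
01000111101010
01110000001101

01110000001101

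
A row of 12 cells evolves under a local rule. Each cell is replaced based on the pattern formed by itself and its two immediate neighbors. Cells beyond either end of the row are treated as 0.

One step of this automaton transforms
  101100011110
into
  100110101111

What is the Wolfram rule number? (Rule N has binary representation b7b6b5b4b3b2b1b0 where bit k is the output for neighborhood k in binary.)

position 8: 111 → 1  (bit 7 = 1)
position 3: 110 → 1  (bit 6 = 1)
position 1: 101 → 0  (bit 5 = 0)
position 4: 100 → 1  (bit 4 = 1)
position 2: 011 → 0  (bit 3 = 0)
position 0: 010 → 1  (bit 2 = 1)
position 6: 001 → 1  (bit 1 = 1)
position 5: 000 → 0  (bit 0 = 0)
bits b7..b0 = 11010110 = 214

214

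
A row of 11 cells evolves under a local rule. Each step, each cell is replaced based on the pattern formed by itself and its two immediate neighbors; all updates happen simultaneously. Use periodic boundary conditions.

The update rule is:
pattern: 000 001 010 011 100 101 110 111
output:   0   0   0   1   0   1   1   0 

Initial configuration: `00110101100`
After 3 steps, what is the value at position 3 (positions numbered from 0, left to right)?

00111011100
00101110100
00011011000
position 3 holds 1

1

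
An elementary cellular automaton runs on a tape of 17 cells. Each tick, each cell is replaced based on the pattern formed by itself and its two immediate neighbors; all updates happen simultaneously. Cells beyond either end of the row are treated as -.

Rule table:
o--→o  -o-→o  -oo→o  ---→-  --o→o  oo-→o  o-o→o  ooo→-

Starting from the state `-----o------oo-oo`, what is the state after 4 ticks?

-oo---------ooooo

tick 1: ----ooo----oooooo
tick 2: ---oo-oo--oo----o
tick 3: --ooooooooooo--oo
tick 4: -oo---------ooooo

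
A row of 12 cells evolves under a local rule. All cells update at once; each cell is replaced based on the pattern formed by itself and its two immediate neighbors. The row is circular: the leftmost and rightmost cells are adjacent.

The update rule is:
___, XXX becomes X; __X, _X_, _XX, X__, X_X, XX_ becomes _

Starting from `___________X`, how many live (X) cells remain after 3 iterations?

5

iteration 1: _XXXXXXXXX__
iteration 2: __XXXXXXX__X
iteration 3: ___XXXXX____
count of X: 5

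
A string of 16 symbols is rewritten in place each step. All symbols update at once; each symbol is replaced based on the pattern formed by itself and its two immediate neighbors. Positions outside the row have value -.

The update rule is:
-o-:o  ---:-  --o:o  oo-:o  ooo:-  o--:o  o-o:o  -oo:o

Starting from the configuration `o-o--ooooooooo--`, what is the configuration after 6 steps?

oooooo-------oo-
o----oo-----oooo
oo--oooo---oo--o
ooooo--oo-oooooo
o---ooooooo----o
oo-oo-----oo--oo

oo-oo-----oo--oo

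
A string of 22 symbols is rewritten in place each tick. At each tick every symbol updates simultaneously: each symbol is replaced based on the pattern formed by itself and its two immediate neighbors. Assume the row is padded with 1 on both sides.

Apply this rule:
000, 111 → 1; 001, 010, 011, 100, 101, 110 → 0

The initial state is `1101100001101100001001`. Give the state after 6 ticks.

0100111110010011111100

1000001100000001100000
0011100001111100001110
0001001100111001100100
0100000000010000000000
0001111111000111111110
0100111110010011111100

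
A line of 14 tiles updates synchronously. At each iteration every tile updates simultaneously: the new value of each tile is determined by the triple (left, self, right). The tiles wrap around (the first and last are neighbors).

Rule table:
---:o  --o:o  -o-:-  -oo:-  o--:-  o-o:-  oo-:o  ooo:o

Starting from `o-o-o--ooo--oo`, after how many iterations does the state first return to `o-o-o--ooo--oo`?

o-----o-oo-o-o
o-oooo---o----
---ooo-oo--ooo
-oo-oo--o-o-oo
--o--o-o-----o
-o--o----oooo-
o--o--ooo-ooo-
--o--o-oo--oo-
oo--o---o-o-o-
-o-o--oo------
o----o-o-ooooo
o-ooo-----oooo
o--oo-oooo-ooo
o-o-o--ooo--oo

14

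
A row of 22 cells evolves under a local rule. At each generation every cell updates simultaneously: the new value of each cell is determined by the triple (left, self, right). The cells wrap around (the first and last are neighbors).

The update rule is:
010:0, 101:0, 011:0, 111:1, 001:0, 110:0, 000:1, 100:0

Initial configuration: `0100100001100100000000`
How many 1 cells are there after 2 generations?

14

0000001100000001111111
0111100001111100111110
count of 1: 14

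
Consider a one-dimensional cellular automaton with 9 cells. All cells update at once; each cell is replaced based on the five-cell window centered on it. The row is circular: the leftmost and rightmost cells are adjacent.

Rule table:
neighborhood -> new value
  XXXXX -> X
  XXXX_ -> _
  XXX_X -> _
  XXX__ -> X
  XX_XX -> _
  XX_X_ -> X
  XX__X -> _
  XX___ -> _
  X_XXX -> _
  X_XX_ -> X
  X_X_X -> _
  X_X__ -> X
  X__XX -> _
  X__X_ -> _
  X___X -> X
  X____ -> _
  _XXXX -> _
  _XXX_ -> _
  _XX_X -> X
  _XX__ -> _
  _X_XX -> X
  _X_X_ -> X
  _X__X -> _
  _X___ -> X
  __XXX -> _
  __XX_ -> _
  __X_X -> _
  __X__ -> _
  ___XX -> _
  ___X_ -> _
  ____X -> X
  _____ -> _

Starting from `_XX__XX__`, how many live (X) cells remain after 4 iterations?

2

iteration 1: ________X
iteration 2: X_____X__
iteration 3: _X__X____
iteration 4: _____X__X
count of X: 2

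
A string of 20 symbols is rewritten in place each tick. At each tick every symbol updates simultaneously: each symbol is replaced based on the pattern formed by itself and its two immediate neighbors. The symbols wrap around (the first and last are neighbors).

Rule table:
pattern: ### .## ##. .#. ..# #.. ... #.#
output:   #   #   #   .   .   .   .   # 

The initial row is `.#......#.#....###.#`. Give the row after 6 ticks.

#........#.....####.
...............#####
...............#####  (fixed point — unchanged through tick 6)

...............#####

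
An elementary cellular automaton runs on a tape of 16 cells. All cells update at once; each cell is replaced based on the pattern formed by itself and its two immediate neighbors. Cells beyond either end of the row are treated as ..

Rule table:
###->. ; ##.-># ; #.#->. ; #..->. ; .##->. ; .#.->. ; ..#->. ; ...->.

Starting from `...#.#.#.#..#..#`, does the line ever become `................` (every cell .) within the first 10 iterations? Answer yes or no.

yes

................
all cells are . at iteration 1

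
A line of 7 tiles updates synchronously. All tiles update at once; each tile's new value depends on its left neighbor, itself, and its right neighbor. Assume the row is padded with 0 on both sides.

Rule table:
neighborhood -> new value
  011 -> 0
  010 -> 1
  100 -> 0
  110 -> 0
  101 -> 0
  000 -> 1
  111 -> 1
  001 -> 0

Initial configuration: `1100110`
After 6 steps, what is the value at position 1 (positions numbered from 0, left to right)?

0

step 1: 0000000
step 2: 1111111
step 3: 0111110
step 4: 0011100
step 5: 1001001
step 6: 1001001
position 1 holds 0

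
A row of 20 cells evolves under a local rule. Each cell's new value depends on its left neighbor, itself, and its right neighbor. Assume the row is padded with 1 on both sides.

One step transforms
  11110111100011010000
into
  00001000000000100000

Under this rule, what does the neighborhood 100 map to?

0

At position 9 the neighborhood is 100; the next row has 0 there.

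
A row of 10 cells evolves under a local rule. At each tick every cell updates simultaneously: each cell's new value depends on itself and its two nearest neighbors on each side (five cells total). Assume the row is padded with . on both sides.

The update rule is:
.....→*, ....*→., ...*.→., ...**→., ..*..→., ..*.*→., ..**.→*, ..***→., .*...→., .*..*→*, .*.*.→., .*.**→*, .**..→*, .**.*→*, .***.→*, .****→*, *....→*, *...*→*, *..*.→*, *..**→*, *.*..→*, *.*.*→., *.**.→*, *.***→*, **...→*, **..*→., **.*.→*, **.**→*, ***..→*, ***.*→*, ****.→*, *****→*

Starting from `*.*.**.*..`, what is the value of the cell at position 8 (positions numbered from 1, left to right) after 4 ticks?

...*****.*
*...******
..*..*****
...**.****
position 8 holds *

*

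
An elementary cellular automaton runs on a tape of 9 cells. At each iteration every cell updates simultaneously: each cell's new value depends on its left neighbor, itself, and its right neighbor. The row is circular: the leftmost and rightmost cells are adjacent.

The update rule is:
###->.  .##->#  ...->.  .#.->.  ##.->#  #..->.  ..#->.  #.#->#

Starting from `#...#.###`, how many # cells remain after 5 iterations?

#....##..
.....##..
.....##..  (fixed point — unchanged through iteration 5)
count of #: 2

2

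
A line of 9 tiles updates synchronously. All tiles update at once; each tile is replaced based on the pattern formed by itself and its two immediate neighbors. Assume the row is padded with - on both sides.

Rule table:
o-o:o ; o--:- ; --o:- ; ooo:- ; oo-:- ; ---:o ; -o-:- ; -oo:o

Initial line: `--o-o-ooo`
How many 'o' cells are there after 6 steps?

o--o-oo--
----oo--o
ooo-o----
o--o--ooo
------o--
ooooo---o
count of o: 6

6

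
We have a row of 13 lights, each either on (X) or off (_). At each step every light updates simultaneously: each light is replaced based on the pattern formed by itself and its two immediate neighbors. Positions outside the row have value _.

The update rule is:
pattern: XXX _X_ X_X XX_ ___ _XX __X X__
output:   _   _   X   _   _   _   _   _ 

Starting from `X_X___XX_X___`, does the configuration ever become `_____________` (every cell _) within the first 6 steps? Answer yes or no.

yes

_X______X____
_____________
all cells are _ at step 2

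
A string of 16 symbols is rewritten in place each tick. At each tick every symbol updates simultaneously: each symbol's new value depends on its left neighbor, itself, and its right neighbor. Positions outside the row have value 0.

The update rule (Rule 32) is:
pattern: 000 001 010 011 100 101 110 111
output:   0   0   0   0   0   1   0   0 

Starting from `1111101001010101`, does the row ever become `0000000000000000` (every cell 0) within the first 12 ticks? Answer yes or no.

0000010000101010
0000000000010100
0000000000001000
0000000000000000
all cells are 0 at tick 4

yes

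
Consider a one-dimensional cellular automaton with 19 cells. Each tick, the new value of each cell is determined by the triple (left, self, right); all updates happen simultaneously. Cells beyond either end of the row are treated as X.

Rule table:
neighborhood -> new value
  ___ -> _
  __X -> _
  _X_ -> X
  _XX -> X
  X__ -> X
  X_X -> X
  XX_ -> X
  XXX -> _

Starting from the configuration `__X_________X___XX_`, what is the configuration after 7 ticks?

tick 1: X_XX________XX__XXX
tick 2: XXXXX_______XXX_X__
tick 3: ____XX______X_XXXX_
tick 4: X___XXX_____XXX__XX
tick 5: XX__X_XX____X_XX_X_
tick 6: _XX_XXXXX___XXXXXXX
tick 7: XXXXX___XX__X______

XXXXX___XX__X______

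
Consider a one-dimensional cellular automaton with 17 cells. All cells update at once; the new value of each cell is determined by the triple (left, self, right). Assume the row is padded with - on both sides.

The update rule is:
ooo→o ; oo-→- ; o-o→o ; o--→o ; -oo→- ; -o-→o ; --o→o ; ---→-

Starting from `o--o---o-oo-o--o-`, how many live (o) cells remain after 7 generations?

ooooo-ooo--oooooo
-ooo-o-o-oo-oooo-
o-o-ooooo--o-oo-o
oooo-ooo-oooo--oo
-oo-o-o-o-oo-oo--
o--ooooooo--o--o-
ooo-ooooo-ooooooo
count of o: 15

15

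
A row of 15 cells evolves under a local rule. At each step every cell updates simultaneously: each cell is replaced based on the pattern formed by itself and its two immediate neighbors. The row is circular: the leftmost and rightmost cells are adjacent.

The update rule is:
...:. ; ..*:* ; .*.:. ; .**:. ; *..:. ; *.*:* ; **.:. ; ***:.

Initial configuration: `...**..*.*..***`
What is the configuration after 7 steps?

..*...*.*..*...
.*...*.*..*....
*...*.*..*.....
...*.*..*.....*
..*.*..*.....*.
.*.*..*.....*..
*.*..*.....*...

*.*..*.....*...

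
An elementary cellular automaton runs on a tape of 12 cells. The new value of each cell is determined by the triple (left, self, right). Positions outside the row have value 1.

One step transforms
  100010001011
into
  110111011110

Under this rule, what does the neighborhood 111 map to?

0

At position 11 the neighborhood is 111; the next row has 0 there.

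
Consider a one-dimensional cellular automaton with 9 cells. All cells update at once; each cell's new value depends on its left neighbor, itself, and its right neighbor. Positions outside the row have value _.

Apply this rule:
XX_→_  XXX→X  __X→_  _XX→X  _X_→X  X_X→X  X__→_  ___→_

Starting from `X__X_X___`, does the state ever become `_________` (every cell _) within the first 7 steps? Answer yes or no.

X__XXX___
X__XX____
X__X_____
X__X_____  (fixed point — unchanged through step 7)
step 7 is X__X_____, still not uniform _

no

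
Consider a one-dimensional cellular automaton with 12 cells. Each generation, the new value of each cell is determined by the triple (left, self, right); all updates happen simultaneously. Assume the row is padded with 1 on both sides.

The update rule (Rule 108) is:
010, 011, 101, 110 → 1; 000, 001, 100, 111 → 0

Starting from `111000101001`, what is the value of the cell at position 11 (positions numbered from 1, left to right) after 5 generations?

0

generation 1: 001000111001
generation 2: 001000101001
generation 3: 001000111001  (repeats generation 1; period 2)
generation 5: 001000111001
position 11 holds 0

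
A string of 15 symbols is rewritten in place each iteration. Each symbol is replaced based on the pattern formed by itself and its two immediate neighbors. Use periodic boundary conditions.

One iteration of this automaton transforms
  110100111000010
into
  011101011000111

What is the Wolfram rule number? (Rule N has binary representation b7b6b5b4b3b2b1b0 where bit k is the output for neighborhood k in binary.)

230

position 7: 111 → 1  (bit 7 = 1)
position 1: 110 → 1  (bit 6 = 1)
position 2: 101 → 1  (bit 5 = 1)
position 4: 100 → 0  (bit 4 = 0)
position 0: 011 → 0  (bit 3 = 0)
position 3: 010 → 1  (bit 2 = 1)
position 5: 001 → 1  (bit 1 = 1)
position 10: 000 → 0  (bit 0 = 0)
bits b7..b0 = 11100110 = 230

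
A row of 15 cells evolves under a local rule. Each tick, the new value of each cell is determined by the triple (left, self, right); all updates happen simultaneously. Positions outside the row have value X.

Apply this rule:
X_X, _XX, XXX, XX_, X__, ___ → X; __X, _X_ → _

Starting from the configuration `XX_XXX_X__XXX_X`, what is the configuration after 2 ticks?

XXXXXXX_X_XXXXX
XXXXXXXX_XXXXXX

XXXXXXXX_XXXXXX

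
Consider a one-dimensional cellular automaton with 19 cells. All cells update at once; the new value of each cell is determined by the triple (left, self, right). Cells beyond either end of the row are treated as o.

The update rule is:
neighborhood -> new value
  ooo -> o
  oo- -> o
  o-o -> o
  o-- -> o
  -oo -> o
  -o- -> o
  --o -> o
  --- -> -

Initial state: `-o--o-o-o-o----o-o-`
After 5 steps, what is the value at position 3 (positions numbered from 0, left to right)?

oooooooooooo--ooooo
ooooooooooooooooooo
ooooooooooooooooooo  (fixed point — unchanged through step 5)
position 3 holds o

o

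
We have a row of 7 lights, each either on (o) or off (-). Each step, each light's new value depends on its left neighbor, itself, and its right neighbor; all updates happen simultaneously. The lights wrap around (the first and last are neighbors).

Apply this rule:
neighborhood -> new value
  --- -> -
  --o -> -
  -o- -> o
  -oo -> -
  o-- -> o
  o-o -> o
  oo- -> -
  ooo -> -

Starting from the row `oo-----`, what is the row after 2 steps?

--oo---

--o----
--oo---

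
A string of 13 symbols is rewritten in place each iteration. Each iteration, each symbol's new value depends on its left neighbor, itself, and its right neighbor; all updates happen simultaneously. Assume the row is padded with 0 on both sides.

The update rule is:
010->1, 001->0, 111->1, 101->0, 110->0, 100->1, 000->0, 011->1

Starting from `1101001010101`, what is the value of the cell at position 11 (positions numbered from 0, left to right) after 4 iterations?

iteration 1: 1001101010101
iteration 2: 1101001010101  (repeats iteration 0; period 2)
iteration 4: 1101001010101
position 11 holds 0

0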